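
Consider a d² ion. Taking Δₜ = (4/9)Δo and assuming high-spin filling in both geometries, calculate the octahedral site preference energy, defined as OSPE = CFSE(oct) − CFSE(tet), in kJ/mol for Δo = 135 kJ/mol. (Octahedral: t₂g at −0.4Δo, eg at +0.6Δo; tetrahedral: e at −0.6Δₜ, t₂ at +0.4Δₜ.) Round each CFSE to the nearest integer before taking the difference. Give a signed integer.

-36

Octahedral high-spin t₂g² eg⁰: CFSE = -0.8 × 135 = -108 kJ/mol.
Tetrahedral e² t₂⁰ gives -1.2Δₜ = -1.2 × (4/9) × 135 = -72 kJ/mol.
Subtracting, OSPE = -108 − (-72) = -36 kJ/mol.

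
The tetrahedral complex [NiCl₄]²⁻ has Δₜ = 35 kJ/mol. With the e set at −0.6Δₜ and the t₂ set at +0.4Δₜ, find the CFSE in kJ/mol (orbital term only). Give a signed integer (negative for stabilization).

Each Cl⁻ contributes -1; 4 × (-1) = -4. With overall charge -2, Ni is in the +2 oxidation state.
Ni is in group 10, so Ni²⁺ is d⁸ (10 − 2 = 8).
With tetrahedral geometry the complex is necessarily high-spin.
Configuration: e⁴ t₂⁴.
CFSE(orbital) = 4×(-0.6Δₜ) + 4×(0.4Δₜ) = -0.8Δₜ; with Δₜ = 35 kJ/mol that is -28 kJ/mol.

-28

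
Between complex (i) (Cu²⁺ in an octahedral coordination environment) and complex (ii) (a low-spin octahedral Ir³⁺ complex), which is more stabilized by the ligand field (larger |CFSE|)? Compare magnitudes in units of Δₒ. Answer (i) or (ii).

(i): Cu sits in group 11; removing 2 electrons leaves Cu²⁺ with 11 − 2 = 9 d electrons; For octahedral d⁹ the high- and low-spin configurations coincide; t2g^6 e_g^3, CFSE = -0.6Δₒ.
(ii): Group 9 minus oxidation state +3 gives a d⁶ configuration for Ir³⁺; t₂g⁶ eg⁰, CFSE = -2.4Δₒ.
So (ii) has the larger |CFSE|.

(ii)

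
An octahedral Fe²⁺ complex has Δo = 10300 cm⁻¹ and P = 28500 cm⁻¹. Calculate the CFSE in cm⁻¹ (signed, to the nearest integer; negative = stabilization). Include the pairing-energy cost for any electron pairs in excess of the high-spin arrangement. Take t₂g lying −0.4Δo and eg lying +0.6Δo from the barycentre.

-4120

Group 8 minus oxidation state +2 gives a d⁶ configuration for Fe²⁺.
Here Δo < P (10300 < 28500), so the high-spin state is favoured.
Configuration: t₂g⁴ eg².
Orbital CFSE = -0.4Δo = -0.4 × 10300 = -4120 cm⁻¹.
High-spin has no excess pairs, so no pairing correction applies.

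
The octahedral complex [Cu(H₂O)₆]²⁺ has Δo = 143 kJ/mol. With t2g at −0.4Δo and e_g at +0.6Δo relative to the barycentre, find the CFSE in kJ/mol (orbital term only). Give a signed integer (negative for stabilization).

H₂O is neutral, so the +2 overall charge sits on Cu: oxidation state +2.
Cu is in group 11, so Cu²⁺ is d⁹ (11 − 2 = 9).
For octahedral d⁹ the high- and low-spin configurations coincide.
Electron filling gives t2g^6 e_g^3.
Orbital CFSE = 6(-0.4) + 3(0.6) = -0.6Δo = -0.6 × 143 = -86 kJ/mol.

-86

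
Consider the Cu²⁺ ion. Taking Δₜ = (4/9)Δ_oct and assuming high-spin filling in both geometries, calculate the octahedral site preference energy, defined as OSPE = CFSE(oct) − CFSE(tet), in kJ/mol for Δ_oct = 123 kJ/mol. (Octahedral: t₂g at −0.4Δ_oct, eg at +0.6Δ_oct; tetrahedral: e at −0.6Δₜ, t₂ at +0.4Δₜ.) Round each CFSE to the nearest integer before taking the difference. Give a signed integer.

Cu²⁺: group 11, so d-count = 11 − 2 = 9.
Octahedral (high-spin): t2g^6 e_g^3, CFSE = 6(−0.4) + 3(+0.6) = -0.6Δ_oct = -0.6 × 123 = -74 kJ/mol.
Tetrahedral: e^4 t2^5, CFSE = 4(−0.6) + 5(+0.4) = -0.4Δₜ = -0.4 × (4/9) × 123 = -22 kJ/mol.
Subtracting, OSPE = -74 − (-22) = -52 kJ/mol.

-52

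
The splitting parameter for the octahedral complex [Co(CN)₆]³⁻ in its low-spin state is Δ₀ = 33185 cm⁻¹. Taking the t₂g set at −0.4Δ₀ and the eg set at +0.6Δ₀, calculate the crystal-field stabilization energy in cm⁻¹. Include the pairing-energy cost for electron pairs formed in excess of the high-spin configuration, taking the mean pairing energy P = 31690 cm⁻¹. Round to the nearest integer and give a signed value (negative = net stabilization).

-16264

Each CN⁻ contributes -1; 6 × (-1) = -6. With overall charge -3, Co is in the +3 oxidation state.
Co is in group 9, so Co³⁺ is d⁶ (9 − 3 = 6).
Configuration: t₂g⁶ eg⁰.
The orbital stabilization is -2.4Δ₀ = -2.4 × 33185 = -79644 cm⁻¹.
High-spin d⁶ would be t₂g⁴ eg² with 1 pair; low-spin has 3, so 2 excess pairs cost +2P = +63380 cm⁻¹.
Combining: -79644 + 63380 = -16264 cm⁻¹.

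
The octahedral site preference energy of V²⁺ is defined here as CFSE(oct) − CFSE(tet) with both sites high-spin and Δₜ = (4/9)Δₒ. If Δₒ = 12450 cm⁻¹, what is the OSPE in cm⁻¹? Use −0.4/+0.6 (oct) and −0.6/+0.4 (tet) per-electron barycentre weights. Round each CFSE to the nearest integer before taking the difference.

-10513

V is in group 5, so V²⁺ is d³ (5 − 2 = 3).
In an octahedral site d³ (HS) is t2g^3 e_g^0, giving CFSE(oct) = -1.2Δₒ = -14940 cm⁻¹.
In a tetrahedral site the filling is e^2 t2^1: CFSE(tet) = -0.8Δₜ = -0.8 × (4/9)(12450) = -4427 cm⁻¹.
OSPE = -14940 − (-4427) = -10513 cm⁻¹.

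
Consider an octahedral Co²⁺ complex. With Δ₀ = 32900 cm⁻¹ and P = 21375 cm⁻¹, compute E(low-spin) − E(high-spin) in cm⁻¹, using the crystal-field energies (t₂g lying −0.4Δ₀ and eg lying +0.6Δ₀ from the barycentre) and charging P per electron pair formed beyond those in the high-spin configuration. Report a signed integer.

Group 9 minus oxidation state +2 gives a d⁷ configuration for Co²⁺.
High-spin d⁷ fills as t₂g⁵ eg² with CFSE 5(−0.4) + 2(+0.6) = -0.8Δ₀ = -26320 cm⁻¹.
For low-spin the configuration is t₂g⁶ eg¹: orbital energy -1.8 × 32900 = -59220 cm⁻¹, and 1 additional pair relative to high-spin adds 21375 cm⁻¹, giving -37845 cm⁻¹.
The difference is -37845 − (-26320) = -11525 cm⁻¹, so low-spin lies lower.

-11525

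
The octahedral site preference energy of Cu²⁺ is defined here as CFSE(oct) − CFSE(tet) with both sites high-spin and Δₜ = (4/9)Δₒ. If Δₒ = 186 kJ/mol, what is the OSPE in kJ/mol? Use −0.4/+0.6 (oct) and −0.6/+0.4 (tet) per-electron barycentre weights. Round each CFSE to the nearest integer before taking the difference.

-79

Cu sits in group 11; removing 2 electrons leaves Cu²⁺ with 11 − 2 = 9 d electrons.
In an octahedral site d⁹ (HS) is t2g^6 e_g^3, giving CFSE(oct) = -0.6Δₒ = -112 kJ/mol.
Tetrahedral e^4 t2^5 gives -0.4Δₜ = -0.4 × (4/9) × 186 = -33 kJ/mol.
Subtracting, OSPE = -112 − (-33) = -79 kJ/mol.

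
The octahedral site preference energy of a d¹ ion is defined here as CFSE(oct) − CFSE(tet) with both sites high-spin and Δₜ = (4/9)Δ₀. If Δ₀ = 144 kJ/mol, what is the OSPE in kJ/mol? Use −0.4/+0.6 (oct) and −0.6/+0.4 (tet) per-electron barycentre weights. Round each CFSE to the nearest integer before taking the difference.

-20

Octahedral high-spin t₂g¹ eg⁰: CFSE = -0.4 × 144 = -58 kJ/mol.
Tetrahedral e¹ t₂⁰ gives -0.6Δₜ = -0.6 × (4/9) × 144 = -38 kJ/mol.
OSPE = -58 − (-38) = -20 kJ/mol.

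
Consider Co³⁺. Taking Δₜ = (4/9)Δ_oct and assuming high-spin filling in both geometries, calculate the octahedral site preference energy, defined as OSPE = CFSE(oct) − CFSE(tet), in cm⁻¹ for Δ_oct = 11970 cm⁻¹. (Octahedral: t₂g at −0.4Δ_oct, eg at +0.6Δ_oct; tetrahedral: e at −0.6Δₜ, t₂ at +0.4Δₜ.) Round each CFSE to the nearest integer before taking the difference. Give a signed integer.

-1596

Co sits in group 9; removing 3 electrons leaves Co³⁺ with 9 − 3 = 6 d electrons.
Octahedral high-spin t₂g⁴ eg²: CFSE = -0.4 × 11970 = -4788 cm⁻¹.
Tetrahedral e³ t₂³ gives -0.6Δₜ = -0.6 × (4/9) × 11970 = -3192 cm⁻¹.
OSPE = -4788 − (-3192) = -1596 cm⁻¹.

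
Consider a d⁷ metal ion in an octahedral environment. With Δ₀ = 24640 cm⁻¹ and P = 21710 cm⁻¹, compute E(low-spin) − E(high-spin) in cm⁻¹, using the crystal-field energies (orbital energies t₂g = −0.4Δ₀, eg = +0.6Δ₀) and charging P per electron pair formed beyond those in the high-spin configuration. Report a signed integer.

High-spin: t₂g⁵ eg², CFSE = -0.8Δ₀ = -19712 cm⁻¹.
Low-spin t₂g⁶ eg¹ gives -1.8Δ₀ = -44352 cm⁻¹, but forming 1 extra pair costs 1P = 21710 cm⁻¹, so E(LS) = -44352 + 21710 = -22642 cm⁻¹.
E(LS) − E(HS) = -22642 − (-19712) = -2930 cm⁻¹.

-2930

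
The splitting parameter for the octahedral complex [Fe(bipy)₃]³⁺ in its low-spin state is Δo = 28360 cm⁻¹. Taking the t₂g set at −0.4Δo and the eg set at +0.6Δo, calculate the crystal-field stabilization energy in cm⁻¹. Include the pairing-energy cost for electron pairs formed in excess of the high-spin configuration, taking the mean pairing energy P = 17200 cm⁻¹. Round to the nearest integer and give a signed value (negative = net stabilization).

-22320

bipy is neutral, so the +3 overall charge sits on Fe: oxidation state +3.
Fe³⁺: group 8, so d-count = 8 − 3 = 5.
Configuration: t₂g⁵ eg⁰.
Orbital CFSE = 5(-0.4) + 0(0.6) = -2.0Δo = -2.0 × 28360 = -56720 cm⁻¹.
Relative to high-spin t₂g³ eg² (0 paired), the low-spin configuration has 2 additional pairs, contributing +2 × 17200 = +34400 cm⁻¹.
Net CFSE = -56720 + 34400 = -22320 cm⁻¹.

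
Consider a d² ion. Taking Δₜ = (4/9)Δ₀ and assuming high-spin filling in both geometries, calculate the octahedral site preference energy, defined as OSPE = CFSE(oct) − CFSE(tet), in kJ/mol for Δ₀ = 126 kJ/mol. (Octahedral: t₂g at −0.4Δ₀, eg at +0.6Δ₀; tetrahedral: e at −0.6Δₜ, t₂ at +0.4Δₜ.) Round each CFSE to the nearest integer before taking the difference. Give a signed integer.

-34

In an octahedral site d² (HS) is t2g^2 e_g^0, giving CFSE(oct) = -0.8Δ₀ = -101 kJ/mol.
In a tetrahedral site the filling is e^2 t2^0: CFSE(tet) = -1.2Δₜ = -1.2 × (4/9)(126) = -67 kJ/mol.
OSPE = CFSE(oct) − CFSE(tet) = -101 − (-67) = -34 kJ/mol.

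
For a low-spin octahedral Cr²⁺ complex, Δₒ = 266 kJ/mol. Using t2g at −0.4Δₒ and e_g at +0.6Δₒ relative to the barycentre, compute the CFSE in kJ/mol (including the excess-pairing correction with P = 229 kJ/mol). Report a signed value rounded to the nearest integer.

-197

Cr sits in group 6; removing 2 electrons leaves Cr²⁺ with 6 − 2 = 4 d electrons.
Electron filling gives t2g^4 e_g^0.
CFSE(orbital) = 4×(-0.4Δₒ) + 0×(0.6Δₒ) = -1.6Δₒ; with Δₒ = 266 kJ/mol that is -426 kJ/mol.
High-spin d⁴ would be t2g^3 e_g^1 with 0 pairs; low-spin has 1, so 1 excess pair costs +1P = +229 kJ/mol.
Net CFSE = -426 + 229 = -197 kJ/mol.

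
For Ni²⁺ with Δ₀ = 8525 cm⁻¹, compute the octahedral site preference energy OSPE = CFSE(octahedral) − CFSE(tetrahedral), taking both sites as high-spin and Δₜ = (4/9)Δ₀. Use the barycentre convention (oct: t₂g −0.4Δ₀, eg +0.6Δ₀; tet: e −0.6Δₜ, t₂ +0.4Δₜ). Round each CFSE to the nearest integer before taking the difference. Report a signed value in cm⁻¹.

Ni²⁺: group 10, so d-count = 10 − 2 = 8.
In an octahedral site d⁸ (HS) is t₂g⁶ eg², giving CFSE(oct) = -1.2Δ₀ = -10230 cm⁻¹.
Tetrahedral e⁴ t₂⁴ gives -0.8Δₜ = -0.8 × (4/9) × 8525 = -3031 cm⁻¹.
OSPE = CFSE(oct) − CFSE(tet) = -10230 − (-3031) = -7199 cm⁻¹.

-7199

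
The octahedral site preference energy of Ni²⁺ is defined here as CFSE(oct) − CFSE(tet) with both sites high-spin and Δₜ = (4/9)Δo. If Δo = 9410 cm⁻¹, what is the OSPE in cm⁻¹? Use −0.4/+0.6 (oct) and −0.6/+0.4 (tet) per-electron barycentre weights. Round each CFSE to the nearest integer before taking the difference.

Ni sits in group 10; removing 2 electrons leaves Ni²⁺ with 10 − 2 = 8 d electrons.
Octahedral (high-spin): t2g^6 e_g^2, CFSE = 6(−0.4) + 2(+0.6) = -1.2Δo = -1.2 × 9410 = -11292 cm⁻¹.
Tetrahedral: e^4 t2^4, CFSE = 4(−0.6) + 4(+0.4) = -0.8Δₜ = -0.8 × (4/9) × 9410 = -3346 cm⁻¹.
Subtracting, OSPE = -11292 − (-3346) = -7946 cm⁻¹.

-7946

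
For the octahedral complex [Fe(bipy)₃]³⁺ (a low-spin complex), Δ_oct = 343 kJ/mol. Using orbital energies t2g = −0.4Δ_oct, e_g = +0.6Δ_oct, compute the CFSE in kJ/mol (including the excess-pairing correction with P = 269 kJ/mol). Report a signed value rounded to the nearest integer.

bipy is neutral, so the +3 overall charge sits on Fe: oxidation state +3.
Fe sits in group 8; removing 3 electrons leaves Fe³⁺ with 8 − 3 = 5 d electrons.
Electron filling gives t2g^5 e_g^0.
The orbital stabilization is -2.0Δ_oct = -2.0 × 343 = -686 kJ/mol.
High-spin d⁵ would be t2g^3 e_g^2 with 0 pairs; low-spin has 2, so 2 excess pairs cost +2P = +538 kJ/mol.
Overall CFSE = -686 + 538 = -148 kJ/mol.

-148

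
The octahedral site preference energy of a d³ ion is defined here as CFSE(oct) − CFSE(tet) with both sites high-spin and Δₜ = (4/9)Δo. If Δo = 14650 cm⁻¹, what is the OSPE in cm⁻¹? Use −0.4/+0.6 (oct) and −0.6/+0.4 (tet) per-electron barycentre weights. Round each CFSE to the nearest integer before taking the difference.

Octahedral high-spin t₂g³ eg⁰: CFSE = -1.2 × 14650 = -17580 cm⁻¹.
Tetrahedral: e² t₂¹, CFSE = 2(−0.6) + 1(+0.4) = -0.8Δₜ = -0.8 × (4/9) × 14650 = -5209 cm⁻¹.
Subtracting, OSPE = -17580 − (-5209) = -12371 cm⁻¹.

-12371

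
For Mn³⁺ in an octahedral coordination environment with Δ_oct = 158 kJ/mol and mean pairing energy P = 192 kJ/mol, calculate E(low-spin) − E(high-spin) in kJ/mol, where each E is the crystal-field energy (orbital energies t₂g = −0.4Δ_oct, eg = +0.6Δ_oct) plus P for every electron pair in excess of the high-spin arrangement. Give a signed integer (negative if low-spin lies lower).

Mn³⁺: group 7, so d-count = 7 − 3 = 4.
High-spin d⁴ fills as t₂g³ eg¹ with CFSE 3(−0.4) + 1(+0.6) = -0.6Δ_oct = -95 kJ/mol.
Low-spin t₂g⁴ eg⁰ gives -1.6Δ_oct = -253 kJ/mol, but forming 1 extra pair costs 1P = 192 kJ/mol, so E(LS) = -253 + 192 = -61 kJ/mol.
E(LS) − E(HS) = -61 − (-95) = 34 kJ/mol.

34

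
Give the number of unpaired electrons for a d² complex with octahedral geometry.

Configuration: t₂g² eg⁰, giving 2 unpaired electrons.

2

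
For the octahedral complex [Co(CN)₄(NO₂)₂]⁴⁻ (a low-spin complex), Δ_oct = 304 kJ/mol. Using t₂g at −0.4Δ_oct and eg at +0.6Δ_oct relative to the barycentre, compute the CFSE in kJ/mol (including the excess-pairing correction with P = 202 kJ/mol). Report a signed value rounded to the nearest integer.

Ligand charges: 4×(-1) from CN⁻ and 2×(-1) from NO₂⁻ sum to -6; with overall charge -4, Co is +2.
Co is in group 9, so Co²⁺ is d⁷ (9 − 2 = 7).
Configuration: t₂g⁶ eg¹.
The orbital stabilization is -1.8Δ_oct = -1.8 × 304 = -547 kJ/mol.
Pairing penalty: 3 pairs vs 2 in the high-spin reference → 1 extra × P = 202 kJ/mol.
Overall CFSE = -547 + 202 = -345 kJ/mol.

-345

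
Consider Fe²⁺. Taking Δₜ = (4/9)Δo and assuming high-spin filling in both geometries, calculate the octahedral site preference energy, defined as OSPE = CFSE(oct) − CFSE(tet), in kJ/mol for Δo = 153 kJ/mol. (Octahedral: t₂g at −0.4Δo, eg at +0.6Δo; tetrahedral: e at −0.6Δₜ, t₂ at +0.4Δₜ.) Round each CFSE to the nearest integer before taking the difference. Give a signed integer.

-20

Fe is in group 8, so Fe²⁺ is d⁶ (8 − 2 = 6).
Octahedral (high-spin): t₂g⁴ eg², CFSE = 4(−0.4) + 2(+0.6) = -0.4Δo = -0.4 × 153 = -61 kJ/mol.
Tetrahedral: e³ t₂³, CFSE = 3(−0.6) + 3(+0.4) = -0.6Δₜ = -0.6 × (4/9) × 153 = -41 kJ/mol.
OSPE = -61 − (-41) = -20 kJ/mol.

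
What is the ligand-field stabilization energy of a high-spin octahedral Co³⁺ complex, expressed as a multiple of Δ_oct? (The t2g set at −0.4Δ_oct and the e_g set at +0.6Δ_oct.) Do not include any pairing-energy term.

-0.4 Δ_oct

Co sits in group 9; removing 3 electrons leaves Co³⁺ with 9 − 3 = 6 d electrons.
Configuration: t2g^4 e_g^2.
CFSE = 4(-0.4Δ_oct) + 2(0.6Δ_oct) = -1.6Δ_oct + 1.2Δ_oct = -0.4Δ_oct.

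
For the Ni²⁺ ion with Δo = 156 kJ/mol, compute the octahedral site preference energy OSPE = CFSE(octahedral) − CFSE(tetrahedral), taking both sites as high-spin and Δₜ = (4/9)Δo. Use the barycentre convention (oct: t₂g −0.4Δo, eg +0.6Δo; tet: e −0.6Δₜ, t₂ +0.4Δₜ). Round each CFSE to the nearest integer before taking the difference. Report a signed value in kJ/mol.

Ni²⁺: group 10, so d-count = 10 − 2 = 8.
In an octahedral site d⁸ (HS) is t2g^6 e_g^2, giving CFSE(oct) = -1.2Δo = -187 kJ/mol.
Tetrahedral: e^4 t2^4, CFSE = 4(−0.6) + 4(+0.4) = -0.8Δₜ = -0.8 × (4/9) × 156 = -55 kJ/mol.
OSPE = CFSE(oct) − CFSE(tet) = -187 − (-55) = -132 kJ/mol.

-132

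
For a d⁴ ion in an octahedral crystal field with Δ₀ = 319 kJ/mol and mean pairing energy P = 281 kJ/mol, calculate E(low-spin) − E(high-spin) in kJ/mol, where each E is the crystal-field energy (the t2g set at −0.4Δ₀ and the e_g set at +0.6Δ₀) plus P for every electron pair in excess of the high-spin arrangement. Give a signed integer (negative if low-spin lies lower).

-38

In the high-spin limit (t2g^3 e_g^1) the orbital term is -0.6Δ₀ = -191 kJ/mol, with no excess pairing.
Low-spin t2g^4 e_g^0 gives -1.6Δ₀ = -510 kJ/mol, but forming 1 extra pair costs 1P = 281 kJ/mol, so E(LS) = -510 + 281 = -229 kJ/mol.
Thus E(LS) − E(HS) = -38 kJ/mol.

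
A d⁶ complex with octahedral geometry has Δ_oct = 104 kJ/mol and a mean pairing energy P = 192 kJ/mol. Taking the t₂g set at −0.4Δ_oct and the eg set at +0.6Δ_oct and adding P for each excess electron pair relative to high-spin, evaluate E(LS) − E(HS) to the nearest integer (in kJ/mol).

176

High-spin: t₂g⁴ eg², CFSE = -0.4Δ_oct = -42 kJ/mol.
For low-spin the configuration is t₂g⁶ eg⁰: orbital energy -2.4 × 104 = -250 kJ/mol, and 2 additional pairs relative to high-spin add 384 kJ/mol, giving 134 kJ/mol.
The difference is 134 − (-42) = 176 kJ/mol, so high-spin lies lower.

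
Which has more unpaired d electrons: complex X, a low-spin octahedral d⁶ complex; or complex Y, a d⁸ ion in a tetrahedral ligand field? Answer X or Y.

X: t2g^6 e_g^0 → 0 unpaired.
Y: Tetrahedral fields are weak (Δₜ ≈ 4/9 Δₒ), so electrons fill high-spin; e⁴ t₂⁴ → 2 unpaired.
So Y has more unpaired electrons.

Y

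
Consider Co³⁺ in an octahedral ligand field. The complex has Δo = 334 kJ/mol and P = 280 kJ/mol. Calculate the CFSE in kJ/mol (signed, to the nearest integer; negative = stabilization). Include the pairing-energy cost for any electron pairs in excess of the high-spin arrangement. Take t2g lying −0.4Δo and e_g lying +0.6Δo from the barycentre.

-242

Co is in group 9, so Co³⁺ is d⁶ (9 − 3 = 6).
Here Δo > P (334 > 280), so the low-spin state is favoured.
That gives t2g^6 e_g^0.
Orbital CFSE = -2.4Δo = -2.4 × 334 = -802 kJ/mol.
Excess pairs vs high-spin: 3 − 1 = 2; pairing cost = +560 kJ/mol.
Net CFSE = -802 + 560 = -242 kJ/mol.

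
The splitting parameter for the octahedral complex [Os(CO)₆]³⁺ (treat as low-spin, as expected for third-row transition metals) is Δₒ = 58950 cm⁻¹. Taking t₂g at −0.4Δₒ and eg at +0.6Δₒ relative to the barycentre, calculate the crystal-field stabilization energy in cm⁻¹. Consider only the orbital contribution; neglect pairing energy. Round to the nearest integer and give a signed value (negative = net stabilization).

-117900

CO is neutral, so the +3 overall charge sits on Os: oxidation state +3.
Os sits in group 8; removing 3 electrons leaves Os³⁺ with 8 − 3 = 5 d electrons.
The d⁵ electrons fill as t₂g⁵ eg⁰.
CFSE(orbital) = 5×(-0.4Δₒ) + 0×(0.6Δₒ) = -2.0Δₒ; with Δₒ = 58950 cm⁻¹ that is -117900 cm⁻¹.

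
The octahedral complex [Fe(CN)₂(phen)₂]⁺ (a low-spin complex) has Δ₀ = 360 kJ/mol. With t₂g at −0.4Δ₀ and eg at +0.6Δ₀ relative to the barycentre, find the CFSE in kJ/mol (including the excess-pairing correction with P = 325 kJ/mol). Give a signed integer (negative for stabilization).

-70

Ligand charges: 2×(-1) from CN⁻ and 2×(+0) from phen sum to -2; with overall charge +1, Fe is +3.
Group 8 minus oxidation state +3 gives a d⁵ configuration for Fe³⁺.
Electron filling gives t₂g⁵ eg⁰.
Orbital CFSE = 5(-0.4) + 0(0.6) = -2.0Δ₀ = -2.0 × 360 = -720 kJ/mol.
Relative to high-spin t₂g³ eg² (0 paired), the low-spin configuration has 2 additional pairs, contributing +2 × 325 = +650 kJ/mol.
Overall CFSE = -720 + 650 = -70 kJ/mol.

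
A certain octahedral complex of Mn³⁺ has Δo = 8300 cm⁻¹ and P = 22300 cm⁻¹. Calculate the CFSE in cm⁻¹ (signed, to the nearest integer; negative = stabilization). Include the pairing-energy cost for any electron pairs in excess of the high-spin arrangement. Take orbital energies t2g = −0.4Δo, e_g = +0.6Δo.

Mn³⁺: group 7, so d-count = 7 − 3 = 4.
With Δo < P the complex is high-spin.
Configuration: t2g^3 e_g^1.
Orbital CFSE = -0.6Δo = -0.6 × 8300 = -4980 cm⁻¹.
High-spin has no excess pairs, so no pairing correction applies.

-4980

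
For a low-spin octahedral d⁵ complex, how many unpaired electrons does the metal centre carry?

Configuration: t₂g⁵ eg⁰, giving 1 unpaired electron.

1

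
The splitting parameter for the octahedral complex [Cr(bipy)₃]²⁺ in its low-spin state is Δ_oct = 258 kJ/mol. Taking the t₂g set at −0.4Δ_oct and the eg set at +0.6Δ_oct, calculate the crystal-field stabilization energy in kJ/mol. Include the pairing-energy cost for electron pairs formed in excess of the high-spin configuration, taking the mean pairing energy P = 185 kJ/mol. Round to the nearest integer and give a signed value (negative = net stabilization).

-228

bipy is neutral, so the +2 overall charge sits on Cr: oxidation state +2.
Cr²⁺: group 6, so d-count = 6 − 2 = 4.
The d⁴ electrons fill as t₂g⁴ eg⁰.
Orbital CFSE = 4(-0.4) + 0(0.6) = -1.6Δ_oct = -1.6 × 258 = -413 kJ/mol.
Relative to high-spin t₂g³ eg¹ (0 paired), the low-spin configuration has 1 additional pair, contributing +1 × 185 = +185 kJ/mol.
Combining: -413 + 185 = -228 kJ/mol.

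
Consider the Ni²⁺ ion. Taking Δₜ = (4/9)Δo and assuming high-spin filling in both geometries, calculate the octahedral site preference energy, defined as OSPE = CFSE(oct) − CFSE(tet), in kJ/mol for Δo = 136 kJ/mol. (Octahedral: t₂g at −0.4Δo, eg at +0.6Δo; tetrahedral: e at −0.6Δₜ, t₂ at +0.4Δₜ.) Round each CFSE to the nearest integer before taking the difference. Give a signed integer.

Group 10 minus oxidation state +2 gives a d⁸ configuration for Ni²⁺.
Octahedral (high-spin): t₂g⁶ eg², CFSE = 6(−0.4) + 2(+0.6) = -1.2Δo = -1.2 × 136 = -163 kJ/mol.
Tetrahedral e⁴ t₂⁴ gives -0.8Δₜ = -0.8 × (4/9) × 136 = -48 kJ/mol.
OSPE = -163 − (-48) = -115 kJ/mol.

-115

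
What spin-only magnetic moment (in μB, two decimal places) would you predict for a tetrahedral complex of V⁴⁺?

1.73 μB

Group 5 minus oxidation state +4 gives a d¹ configuration for V⁴⁺.
Tetrahedral fields are weak (Δₜ ≈ 4/9 Δₒ), so electrons fill high-spin.
Configuration: e¹ t₂⁰ → 1 unpaired electron.
μ(spin-only) = √[1(1+2)] = √3 ≈ 1.73 μB.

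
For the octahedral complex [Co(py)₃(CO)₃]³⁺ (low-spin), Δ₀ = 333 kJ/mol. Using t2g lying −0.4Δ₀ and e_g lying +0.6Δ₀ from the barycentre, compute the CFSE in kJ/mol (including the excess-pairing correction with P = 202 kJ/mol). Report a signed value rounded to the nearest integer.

Ligand charges: 3×(+0) from py and 3×(+0) from CO sum to +0; with overall charge +3, Co is +3.
Co is in group 9, so Co³⁺ is d⁶ (9 − 3 = 6).
Electron filling gives t2g^6 e_g^0.
Orbital CFSE = 6(-0.4) + 0(0.6) = -2.4Δ₀ = -2.4 × 333 = -799 kJ/mol.
Relative to high-spin t2g^4 e_g^2 (1 paired), the low-spin configuration has 2 additional pairs, contributing +2 × 202 = +404 kJ/mol.
Overall CFSE = -799 + 404 = -395 kJ/mol.

-395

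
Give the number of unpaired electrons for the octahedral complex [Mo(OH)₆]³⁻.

Each OH⁻ contributes -1; 6 × (-1) = -6. With overall charge -3, Mo is in the +3 oxidation state.
Mo is in group 6, so Mo³⁺ is d³ (6 − 3 = 3).
For octahedral d³ the high- and low-spin configurations coincide.
Configuration: t2g^3 e_g^0, giving 3 unpaired electrons.

3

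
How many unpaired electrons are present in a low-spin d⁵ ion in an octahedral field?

Configuration: t2g^5 e_g^0, giving 1 unpaired electron.

1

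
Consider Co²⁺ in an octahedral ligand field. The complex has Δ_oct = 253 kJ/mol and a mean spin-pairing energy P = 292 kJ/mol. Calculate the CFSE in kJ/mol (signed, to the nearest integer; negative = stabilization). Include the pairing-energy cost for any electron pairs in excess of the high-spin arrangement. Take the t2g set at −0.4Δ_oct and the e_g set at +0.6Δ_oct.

Co is in group 9, so Co²⁺ is d⁷ (9 − 2 = 7).
Here Δ_oct < P (253 < 292), so the high-spin state is favoured.
That gives t2g^5 e_g^2.
Orbital CFSE = -0.8Δ_oct = -0.8 × 253 = -202 kJ/mol.
High-spin has no excess pairs, so no pairing correction applies.

-202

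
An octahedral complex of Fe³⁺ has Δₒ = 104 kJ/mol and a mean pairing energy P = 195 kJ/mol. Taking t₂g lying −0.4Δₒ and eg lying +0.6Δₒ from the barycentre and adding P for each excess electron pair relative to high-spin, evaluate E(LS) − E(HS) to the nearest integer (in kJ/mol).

Fe sits in group 8; removing 3 electrons leaves Fe³⁺ with 8 − 3 = 5 d electrons.
In the high-spin limit (t₂g³ eg²) the orbital term is 0.0Δₒ = 0 kJ/mol, with no excess pairing.
Low-spin t₂g⁵ eg⁰ gives -2.0Δₒ = -208 kJ/mol, but forming 2 extra pairs costs 2P = 390 kJ/mol, so E(LS) = -208 + 390 = 182 kJ/mol.
The difference is 182 − (0) = 182 kJ/mol, so high-spin lies lower.

182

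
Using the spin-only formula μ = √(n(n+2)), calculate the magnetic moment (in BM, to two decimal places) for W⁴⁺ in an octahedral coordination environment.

W sits in group 6; removing 4 electrons leaves W⁴⁺ with 6 − 4 = 2 d electrons.
For octahedral d² the high- and low-spin configurations coincide.
Configuration: t₂g² eg⁰ → 2 unpaired electrons.
μ(spin-only) = √[2(2+2)] = √8 ≈ 2.83 BM.

2.83 BM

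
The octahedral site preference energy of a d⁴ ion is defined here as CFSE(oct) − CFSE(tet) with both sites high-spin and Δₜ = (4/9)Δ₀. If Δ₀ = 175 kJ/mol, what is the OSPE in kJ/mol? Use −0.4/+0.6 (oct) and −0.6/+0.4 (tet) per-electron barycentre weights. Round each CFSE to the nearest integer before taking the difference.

-74

In an octahedral site d⁴ (HS) is t₂g³ eg¹, giving CFSE(oct) = -0.6Δ₀ = -105 kJ/mol.
Tetrahedral: e² t₂², CFSE = 2(−0.6) + 2(+0.4) = -0.4Δₜ = -0.4 × (4/9) × 175 = -31 kJ/mol.
OSPE = CFSE(oct) − CFSE(tet) = -105 − (-31) = -74 kJ/mol.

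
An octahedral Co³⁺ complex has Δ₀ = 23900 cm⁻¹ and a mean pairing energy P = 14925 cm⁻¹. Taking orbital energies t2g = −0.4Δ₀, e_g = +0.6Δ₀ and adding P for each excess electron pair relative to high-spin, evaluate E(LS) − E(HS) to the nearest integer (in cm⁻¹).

Co³⁺: group 9, so d-count = 9 − 3 = 6.
In the high-spin limit (t2g^4 e_g^2) the orbital term is -0.4Δ₀ = -9560 cm⁻¹, with no excess pairing.
For low-spin the configuration is t2g^6 e_g^0: orbital energy -2.4 × 23900 = -57360 cm⁻¹, and 2 additional pairs relative to high-spin add 29850 cm⁻¹, giving -27510 cm⁻¹.
E(LS) − E(HS) = -27510 − (-9560) = -17950 cm⁻¹.

-17950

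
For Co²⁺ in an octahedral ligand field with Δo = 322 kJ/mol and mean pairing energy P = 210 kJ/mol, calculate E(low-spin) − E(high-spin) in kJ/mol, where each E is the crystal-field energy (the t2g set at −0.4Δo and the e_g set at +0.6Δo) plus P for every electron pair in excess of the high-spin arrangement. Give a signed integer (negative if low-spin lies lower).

Co²⁺: group 9, so d-count = 9 − 2 = 7.
In the high-spin limit (t2g^5 e_g^2) the orbital term is -0.8Δo = -258 kJ/mol, with no excess pairing.
For low-spin the configuration is t2g^6 e_g^1: orbital energy -1.8 × 322 = -580 kJ/mol, and 1 additional pair relative to high-spin adds 210 kJ/mol, giving -370 kJ/mol.
Thus E(LS) − E(HS) = -112 kJ/mol.

-112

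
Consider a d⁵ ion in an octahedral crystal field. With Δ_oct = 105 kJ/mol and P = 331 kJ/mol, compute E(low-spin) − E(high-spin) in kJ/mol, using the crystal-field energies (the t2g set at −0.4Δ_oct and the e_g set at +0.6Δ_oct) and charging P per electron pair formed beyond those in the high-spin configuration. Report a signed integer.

High-spin d⁵ fills as t2g^3 e_g^2 with CFSE 3(−0.4) + 2(+0.6) = 0.0Δ_oct = 0 kJ/mol.
Low-spin: t2g^5 e_g^0, orbital CFSE = -2.0Δ_oct = -210 kJ/mol; plus 2 excess pairs × P = +662 kJ/mol; total 452 kJ/mol.
The difference is 452 − (0) = 452 kJ/mol, so high-spin lies lower.

452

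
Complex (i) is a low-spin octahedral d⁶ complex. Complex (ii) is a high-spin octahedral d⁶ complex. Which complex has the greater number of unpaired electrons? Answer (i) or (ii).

(ii)

(i): t2g^6 e_g^0 → 0 unpaired.
(ii): t₂g⁴ eg² → 4 unpaired.
So (ii) has more unpaired electrons.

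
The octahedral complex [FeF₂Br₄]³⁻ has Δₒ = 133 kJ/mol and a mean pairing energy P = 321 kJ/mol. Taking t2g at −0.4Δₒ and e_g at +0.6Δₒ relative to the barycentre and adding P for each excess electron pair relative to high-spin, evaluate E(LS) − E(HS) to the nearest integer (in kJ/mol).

376

Ligand charges: 2×(-1) from F⁻ and 4×(-1) from Br⁻ sum to -6; with overall charge -3, Fe is +3.
Fe sits in group 8; removing 3 electrons leaves Fe³⁺ with 8 − 3 = 5 d electrons.
In the high-spin limit (t2g^3 e_g^2) the orbital term is 0.0Δₒ = 0 kJ/mol, with no excess pairing.
For low-spin the configuration is t2g^5 e_g^0: orbital energy -2.0 × 133 = -266 kJ/mol, and 2 additional pairs relative to high-spin add 642 kJ/mol, giving 376 kJ/mol.
Thus E(LS) − E(HS) = 376 kJ/mol.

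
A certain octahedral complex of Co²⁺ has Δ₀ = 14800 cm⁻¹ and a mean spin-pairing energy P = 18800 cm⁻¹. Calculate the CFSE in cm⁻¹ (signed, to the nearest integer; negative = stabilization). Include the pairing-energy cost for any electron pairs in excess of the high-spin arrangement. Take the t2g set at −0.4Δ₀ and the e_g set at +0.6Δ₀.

-11840

Co sits in group 9; removing 2 electrons leaves Co²⁺ with 9 − 2 = 7 d electrons.
Since Δ₀ = 14800 cm⁻¹ < P = 18800 cm⁻¹, the complex adopts the high-spin configuration.
Filling d⁷ accordingly: t2g^5 e_g^2.
Orbital CFSE = -0.8Δ₀ = -0.8 × 14800 = -11840 cm⁻¹.
High-spin has no excess pairs, so no pairing correction applies.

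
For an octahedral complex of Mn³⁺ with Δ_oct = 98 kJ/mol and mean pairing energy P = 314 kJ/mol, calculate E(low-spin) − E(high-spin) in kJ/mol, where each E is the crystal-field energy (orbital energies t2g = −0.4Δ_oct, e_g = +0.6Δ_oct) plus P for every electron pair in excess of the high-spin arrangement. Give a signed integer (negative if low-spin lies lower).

Group 7 minus oxidation state +3 gives a d⁴ configuration for Mn³⁺.
High-spin: t2g^3 e_g^1, CFSE = -0.6Δ_oct = -59 kJ/mol.
Low-spin t2g^4 e_g^0 gives -1.6Δ_oct = -157 kJ/mol, but forming 1 extra pair costs 1P = 314 kJ/mol, so E(LS) = -157 + 314 = 157 kJ/mol.
The difference is 157 − (-59) = 216 kJ/mol, so high-spin lies lower.

216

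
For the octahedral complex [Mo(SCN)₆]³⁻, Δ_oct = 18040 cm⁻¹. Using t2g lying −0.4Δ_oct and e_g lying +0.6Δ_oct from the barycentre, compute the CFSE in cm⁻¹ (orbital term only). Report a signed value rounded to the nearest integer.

-21648

Each SCN⁻ contributes -1; 6 × (-1) = -6. With overall charge -3, Mo is in the +3 oxidation state.
Mo³⁺: group 6, so d-count = 6 − 3 = 3.
Configuration: t2g^3 e_g^0.
Orbital CFSE = 3(-0.4) + 0(0.6) = -1.2Δ_oct = -1.2 × 18040 = -21648 cm⁻¹.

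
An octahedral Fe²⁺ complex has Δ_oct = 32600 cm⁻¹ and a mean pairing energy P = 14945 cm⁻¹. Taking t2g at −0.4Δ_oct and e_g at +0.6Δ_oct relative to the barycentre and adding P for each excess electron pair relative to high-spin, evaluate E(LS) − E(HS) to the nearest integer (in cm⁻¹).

-35310

Fe²⁺: group 8, so d-count = 8 − 2 = 6.
High-spin d⁶ fills as t2g^4 e_g^2 with CFSE 4(−0.4) + 2(+0.6) = -0.4Δ_oct = -13040 cm⁻¹.
Low-spin: t2g^6 e_g^0, orbital CFSE = -2.4Δ_oct = -78240 cm⁻¹; plus 2 excess pairs × P = +29890 cm⁻¹; total -48350 cm⁻¹.
The difference is -48350 − (-13040) = -35310 cm⁻¹, so low-spin lies lower.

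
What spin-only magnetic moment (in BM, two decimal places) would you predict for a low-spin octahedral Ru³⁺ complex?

Ru sits in group 8; removing 3 electrons leaves Ru³⁺ with 8 − 3 = 5 d electrons.
Configuration: t₂g⁵ eg⁰ → 1 unpaired electron.
μ(spin-only) = √[1(1+2)] = √3 ≈ 1.73 BM.

1.73 BM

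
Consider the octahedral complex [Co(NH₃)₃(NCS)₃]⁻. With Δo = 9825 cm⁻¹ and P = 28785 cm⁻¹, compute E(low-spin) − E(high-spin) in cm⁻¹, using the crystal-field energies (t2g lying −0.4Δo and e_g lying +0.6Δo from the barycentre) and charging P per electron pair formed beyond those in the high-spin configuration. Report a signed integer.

Ligand charges: 3×(+0) from NH₃ and 3×(-1) from NCS⁻ sum to -3; with overall charge -1, Co is +2.
Co is in group 9, so Co²⁺ is d⁷ (9 − 2 = 7).
High-spin: t2g^5 e_g^2, CFSE = -0.8Δo = -7860 cm⁻¹.
Low-spin t2g^6 e_g^1 gives -1.8Δo = -17685 cm⁻¹, but forming 1 extra pair costs 1P = 28785 cm⁻¹, so E(LS) = -17685 + 28785 = 11100 cm⁻¹.
The difference is 11100 − (-7860) = 18960 cm⁻¹, so high-spin lies lower.

18960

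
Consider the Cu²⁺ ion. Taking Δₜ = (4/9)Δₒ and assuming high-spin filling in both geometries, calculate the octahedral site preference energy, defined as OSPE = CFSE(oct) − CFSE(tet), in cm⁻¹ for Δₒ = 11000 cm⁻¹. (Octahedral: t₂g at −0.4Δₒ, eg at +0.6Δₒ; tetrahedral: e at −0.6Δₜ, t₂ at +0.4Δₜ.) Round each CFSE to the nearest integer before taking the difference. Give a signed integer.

Group 11 minus oxidation state +2 gives a d⁹ configuration for Cu²⁺.
Octahedral high-spin t₂g⁶ eg³: CFSE = -0.6 × 11000 = -6600 cm⁻¹.
Tetrahedral e⁴ t₂⁵ gives -0.4Δₜ = -0.4 × (4/9) × 11000 = -1956 cm⁻¹.
Subtracting, OSPE = -6600 − (-1956) = -4644 cm⁻¹.

-4644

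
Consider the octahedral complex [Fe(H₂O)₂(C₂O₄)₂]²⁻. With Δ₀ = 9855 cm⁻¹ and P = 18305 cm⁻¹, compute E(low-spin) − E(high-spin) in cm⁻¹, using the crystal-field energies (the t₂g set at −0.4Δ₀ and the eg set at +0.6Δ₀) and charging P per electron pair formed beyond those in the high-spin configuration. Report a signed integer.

16900

Ligand charges: 2×(+0) from H₂O and 2×(-2) from C₂O₄²⁻ sum to -4; with overall charge -2, Fe is +2.
Fe is in group 8, so Fe²⁺ is d⁶ (8 − 2 = 6).
In the high-spin limit (t₂g⁴ eg²) the orbital term is -0.4Δ₀ = -3942 cm⁻¹, with no excess pairing.
Low-spin t₂g⁶ eg⁰ gives -2.4Δ₀ = -23652 cm⁻¹, but forming 2 extra pairs costs 2P = 36610 cm⁻¹, so E(LS) = -23652 + 36610 = 12958 cm⁻¹.
The difference is 12958 − (-3942) = 16900 cm⁻¹, so high-spin lies lower.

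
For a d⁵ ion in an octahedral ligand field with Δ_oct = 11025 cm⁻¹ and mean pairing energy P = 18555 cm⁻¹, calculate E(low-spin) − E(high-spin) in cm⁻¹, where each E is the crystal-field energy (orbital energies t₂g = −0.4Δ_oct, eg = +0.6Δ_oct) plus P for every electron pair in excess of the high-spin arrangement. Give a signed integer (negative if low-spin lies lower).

High-spin: t₂g³ eg², CFSE = 0.0Δ_oct = 0 cm⁻¹.
Low-spin t₂g⁵ eg⁰ gives -2.0Δ_oct = -22050 cm⁻¹, but forming 2 extra pairs costs 2P = 37110 cm⁻¹, so E(LS) = -22050 + 37110 = 15060 cm⁻¹.
Thus E(LS) − E(HS) = 15060 cm⁻¹.

15060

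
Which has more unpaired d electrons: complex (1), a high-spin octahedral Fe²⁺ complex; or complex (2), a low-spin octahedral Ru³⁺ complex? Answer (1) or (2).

(1)

(1): Fe²⁺: group 8, so d-count = 8 − 2 = 6; t2g^4 e_g^2 → 4 unpaired.
(2): Ru is in group 8, so Ru³⁺ is d⁵ (8 − 3 = 5); t₂g⁵ eg⁰ → 1 unpaired.
So (1) has more unpaired electrons.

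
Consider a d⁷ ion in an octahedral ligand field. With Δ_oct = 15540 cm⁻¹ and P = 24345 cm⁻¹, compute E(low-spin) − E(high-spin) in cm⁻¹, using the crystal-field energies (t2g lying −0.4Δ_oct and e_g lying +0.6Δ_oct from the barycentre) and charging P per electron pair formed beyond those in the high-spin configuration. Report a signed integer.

In the high-spin limit (t2g^5 e_g^2) the orbital term is -0.8Δ_oct = -12432 cm⁻¹, with no excess pairing.
For low-spin the configuration is t2g^6 e_g^1: orbital energy -1.8 × 15540 = -27972 cm⁻¹, and 1 additional pair relative to high-spin adds 24345 cm⁻¹, giving -3627 cm⁻¹.
Thus E(LS) − E(HS) = 8805 cm⁻¹.

8805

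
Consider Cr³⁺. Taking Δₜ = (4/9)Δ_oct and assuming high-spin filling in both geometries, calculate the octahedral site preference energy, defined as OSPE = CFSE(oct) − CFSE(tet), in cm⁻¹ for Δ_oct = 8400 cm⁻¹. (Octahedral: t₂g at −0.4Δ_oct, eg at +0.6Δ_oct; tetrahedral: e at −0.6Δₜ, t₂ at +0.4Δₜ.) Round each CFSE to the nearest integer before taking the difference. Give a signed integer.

Cr sits in group 6; removing 3 electrons leaves Cr³⁺ with 6 − 3 = 3 d electrons.
Octahedral (high-spin): t2g^3 e_g^0, CFSE = 3(−0.4) + 0(+0.6) = -1.2Δ_oct = -1.2 × 8400 = -10080 cm⁻¹.
Tetrahedral e^2 t2^1 gives -0.8Δₜ = -0.8 × (4/9) × 8400 = -2987 cm⁻¹.
OSPE = CFSE(oct) − CFSE(tet) = -10080 − (-2987) = -7093 cm⁻¹.

-7093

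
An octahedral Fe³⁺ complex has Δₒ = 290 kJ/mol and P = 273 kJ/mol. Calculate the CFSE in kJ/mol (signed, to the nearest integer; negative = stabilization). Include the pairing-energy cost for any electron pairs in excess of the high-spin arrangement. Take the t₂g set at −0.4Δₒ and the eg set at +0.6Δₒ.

-34

Fe is in group 8, so Fe³⁺ is d⁵ (8 − 3 = 5).
Here Δₒ > P (290 > 273), so the low-spin state is favoured.
Configuration: t₂g⁵ eg⁰.
Orbital CFSE = -2.0Δₒ = -2.0 × 290 = -580 kJ/mol.
Excess pairs vs high-spin: 2 − 0 = 2; pairing cost = +546 kJ/mol.
Net CFSE = -580 + 546 = -34 kJ/mol.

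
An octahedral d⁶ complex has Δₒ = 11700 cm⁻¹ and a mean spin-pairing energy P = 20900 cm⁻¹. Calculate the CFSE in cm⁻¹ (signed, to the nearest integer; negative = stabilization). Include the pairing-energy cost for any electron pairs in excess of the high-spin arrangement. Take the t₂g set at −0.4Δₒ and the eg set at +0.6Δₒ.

With Δₒ < P the complex is high-spin.
That gives t₂g⁴ eg².
Orbital CFSE = -0.4Δₒ = -0.4 × 11700 = -4680 cm⁻¹.
High-spin has no excess pairs, so no pairing correction applies.

-4680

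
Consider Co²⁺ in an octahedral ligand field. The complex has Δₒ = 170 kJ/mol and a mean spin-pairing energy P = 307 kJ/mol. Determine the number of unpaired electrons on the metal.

3

Co is in group 9, so Co²⁺ is d⁷ (9 − 2 = 7).
Here Δₒ < P (170 < 307), so the high-spin state is favoured.
That gives t₂g⁵ eg².
Unpaired electrons: 3.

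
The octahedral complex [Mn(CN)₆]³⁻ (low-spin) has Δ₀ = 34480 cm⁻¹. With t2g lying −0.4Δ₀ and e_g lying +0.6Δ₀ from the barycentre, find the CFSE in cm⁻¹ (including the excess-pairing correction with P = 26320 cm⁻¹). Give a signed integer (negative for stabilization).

-28848

Each CN⁻ contributes -1; 6 × (-1) = -6. With overall charge -3, Mn is in the +3 oxidation state.
Mn³⁺: group 7, so d-count = 7 − 3 = 4.
The d⁴ electrons fill as t2g^4 e_g^0.
The orbital stabilization is -1.6Δ₀ = -1.6 × 34480 = -55168 cm⁻¹.
Pairing penalty: 1 pair vs 0 in the high-spin reference → 1 extra × P = 26320 cm⁻¹.
Net CFSE = -55168 + 26320 = -28848 cm⁻¹.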